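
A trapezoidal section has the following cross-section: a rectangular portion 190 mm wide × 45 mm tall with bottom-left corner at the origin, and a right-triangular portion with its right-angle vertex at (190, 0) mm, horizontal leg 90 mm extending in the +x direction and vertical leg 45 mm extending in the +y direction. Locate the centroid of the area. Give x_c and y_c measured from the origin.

rectangular portion: A = 190 × 45 = 8550.00, centroid at (95.00, 22.50).
triangular portion: A = ½·90·45 = 2025.00, centroid at (220.00, 15.00).
ΣA = 10575.00 mm²
ΣAx_c = (8550.00)(95.00) + (2025.00)(220.00) = 1257750.00 mm³
ΣAy_c = (8550.00)(22.50) + (2025.00)(15.00) = 222750.00 mm³
x_c = 1257750.00 / 10575.00 = 118.94 mm
y_c = 222750.00 / 10575.00 = 21.06 mm

x_c = 118.94 mm, y_c = 21.06 mm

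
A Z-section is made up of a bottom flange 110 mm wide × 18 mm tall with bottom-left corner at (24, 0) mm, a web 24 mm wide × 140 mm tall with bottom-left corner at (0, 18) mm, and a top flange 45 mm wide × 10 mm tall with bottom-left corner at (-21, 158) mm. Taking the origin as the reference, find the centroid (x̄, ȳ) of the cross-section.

Part | A | x̄ᵢ | ȳᵢ | A·x̄ᵢ | A·ȳᵢ
bottom flange | 1980.00 | 79.00 | 9.00 | 156420.00 | 17820.00
web | 3360.00 | 12.00 | 88.00 | 40320.00 | 295680.00
top flange | 450.00 | 1.50 | 163.00 | 675.00 | 73350.00
Σ | 5790.00 |  |  | 197415.00 | 386850.00
x̄ = 197415.00 / 5790.00 = 34.10 mm
ȳ = 386850.00 / 5790.00 = 66.81 mm

x̄ = 34.10 mm, ȳ = 66.81 mm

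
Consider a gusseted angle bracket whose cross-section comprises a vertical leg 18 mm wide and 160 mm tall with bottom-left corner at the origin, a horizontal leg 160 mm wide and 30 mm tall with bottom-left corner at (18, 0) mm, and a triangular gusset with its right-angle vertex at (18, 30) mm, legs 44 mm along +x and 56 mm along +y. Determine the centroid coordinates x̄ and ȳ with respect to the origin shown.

vertical leg: A = 18 × 160 = 2880.00, centroid at (9.00, 80.00).
horizontal leg: A = 160 × 30 = 4800.00, centroid at (98.00, 15.00).
gusset: A = ½·44·56 = 1232.00, centroid at (32.67, 48.67).
ΣA = 8912.00 mm², ΣAx̄ = 536565.33 mm³, ΣAȳ = 362357.33 mm³.
x̄ = 536565.33/8912.00 = 60.21 mm; ȳ = 362357.33/8912.00 = 40.66 mm.

x̄ = 60.21 mm, ȳ = 40.66 mm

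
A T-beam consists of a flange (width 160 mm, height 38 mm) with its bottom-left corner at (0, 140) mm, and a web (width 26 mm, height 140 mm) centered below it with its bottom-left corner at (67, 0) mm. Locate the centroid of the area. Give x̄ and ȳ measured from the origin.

Part | A | x̄ᵢ | ȳᵢ | A·x̄ᵢ | A·ȳᵢ
web | 3640.00 | 80.00 | 70.00 | 291200.00 | 254800.00
flange | 6080.00 | 80.00 | 159.00 | 486400.00 | 966720.00
Σ | 9720.00 |  |  | 777600.00 | 1221520.00
x̄ = 777600.00 / 9720.00 = 80.00 mm
ȳ = 1221520.00 / 9720.00 = 125.67 mm

x̄ = 80.00 mm, ȳ = 125.67 mm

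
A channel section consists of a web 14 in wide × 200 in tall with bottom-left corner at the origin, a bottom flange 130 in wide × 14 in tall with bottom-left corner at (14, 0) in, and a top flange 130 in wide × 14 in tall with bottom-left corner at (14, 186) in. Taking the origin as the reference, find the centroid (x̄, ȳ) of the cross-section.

Part | A | x̄ᵢ | ȳᵢ | A·x̄ᵢ | A·ȳᵢ
web | 2800.00 | 7.00 | 100.00 | 19600.00 | 280000.00
bottom flange | 1820.00 | 79.00 | 7.00 | 143780.00 | 12740.00
top flange | 1820.00 | 79.00 | 193.00 | 143780.00 | 351260.00
Σ | 6440.00 |  |  | 307160.00 | 644000.00
x̄ = 307160.00 / 6440.00 = 47.70 in
ȳ = 644000.00 / 6440.00 = 100.00 in

x̄ = 47.70 in, ȳ = 100.00 in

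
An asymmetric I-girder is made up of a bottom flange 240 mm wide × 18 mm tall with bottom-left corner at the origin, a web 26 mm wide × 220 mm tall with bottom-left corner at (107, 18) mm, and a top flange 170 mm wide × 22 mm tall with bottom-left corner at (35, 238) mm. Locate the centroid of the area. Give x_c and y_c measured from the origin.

x_c = 120.00 mm, y_c = 123.53 mm

bottom flange: A = 240 × 18 = 4320.00, centroid at (120.00, 9.00).
web: A = 26 × 220 = 5720.00, centroid at (120.00, 128.00).
top flange: A = 170 × 22 = 3740.00, centroid at (120.00, 249.00).
ΣA = 13780.00 mm²
ΣAx_c = (4320.00)(120.00) + (5720.00)(120.00) + (3740.00)(120.00) = 1653600.00 mm³
ΣAy_c = (4320.00)(9.00) + (5720.00)(128.00) + (3740.00)(249.00) = 1702300.00 mm³
x_c = 1653600.00 / 13780.00 = 120.00 mm
y_c = 1702300.00 / 13780.00 = 123.53 mm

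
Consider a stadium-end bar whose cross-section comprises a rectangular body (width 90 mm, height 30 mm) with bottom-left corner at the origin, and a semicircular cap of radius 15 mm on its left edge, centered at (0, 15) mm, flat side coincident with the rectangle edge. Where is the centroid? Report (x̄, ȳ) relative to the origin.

rectangular body: A = 90 × 30 = 2700.00, centroid at (45.00, 15.00).
semicircular end: A = ½π·15² = 353.43, centroid at (-6.37, 15.00).
ΣA = 3053.43 mm², ΣAx̄ = 119250.00 mm³, ΣAȳ = 45801.44 mm³.
x̄ = 119250.00/3053.43 = 39.05 mm; ȳ = 45801.44/3053.43 = 15.00 mm.

x̄ = 39.05 mm, ȳ = 15.00 mm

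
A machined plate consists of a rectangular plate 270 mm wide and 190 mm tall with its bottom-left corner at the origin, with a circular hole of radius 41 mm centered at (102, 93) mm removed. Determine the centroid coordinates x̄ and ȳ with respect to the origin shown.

plate: A = 270 × 190 = 51300.00, centroid at (135.00, 95.00).
hole: A = −π·41² = -5281.02, centroid at (102.00, 93.00).
ΣA = 46018.98 mm², ΣAx̄ = 6386836.24 mm³, ΣAȳ = 4382365.40 mm³.
x̄ = 6386836.24/46018.98 = 138.79 mm; ȳ = 4382365.40/46018.98 = 95.23 mm.

x̄ = 138.79 mm, ȳ = 95.23 mm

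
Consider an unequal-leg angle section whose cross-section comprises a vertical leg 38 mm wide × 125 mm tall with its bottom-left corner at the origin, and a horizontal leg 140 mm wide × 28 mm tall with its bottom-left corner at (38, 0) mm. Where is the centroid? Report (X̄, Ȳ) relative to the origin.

X̄ = 59.24 mm, Ȳ = 40.57 mm

vertical leg: A = 38 × 125 = 4750.00, centroid at (19.00, 62.50).
horizontal leg: A = 140 × 28 = 3920.00, centroid at (108.00, 14.00).
ΣA = 8670.00 mm², ΣAX̄ = 513610.00 mm³, ΣAȲ = 351755.00 mm³.
X̄ = 513610.00/8670.00 = 59.24 mm; Ȳ = 351755.00/8670.00 = 40.57 mm.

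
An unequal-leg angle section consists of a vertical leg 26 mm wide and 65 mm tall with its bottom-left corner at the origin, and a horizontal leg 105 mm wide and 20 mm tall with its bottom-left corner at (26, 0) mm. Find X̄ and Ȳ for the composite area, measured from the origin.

X̄ = 49.29 mm, Ȳ = 20.03 mm

Part | A | x̄ᵢ | ȳᵢ | A·x̄ᵢ | A·ȳᵢ
vertical leg | 1690.00 | 13.00 | 32.50 | 21970.00 | 54925.00
horizontal leg | 2100.00 | 78.50 | 10.00 | 164850.00 | 21000.00
Σ | 3790.00 |  |  | 186820.00 | 75925.00
X̄ = 186820.00 / 3790.00 = 49.29 mm
Ȳ = 75925.00 / 3790.00 = 20.03 mm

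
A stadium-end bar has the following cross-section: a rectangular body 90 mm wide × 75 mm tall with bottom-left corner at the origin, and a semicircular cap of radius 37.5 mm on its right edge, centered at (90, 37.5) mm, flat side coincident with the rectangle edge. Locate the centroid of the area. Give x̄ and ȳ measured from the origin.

x̄ = 60.02 mm, ȳ = 37.50 mm

rectangular body: A = 90 × 75 = 6750.00, centroid at (45.00, 37.50).
semicircular end: A = ½π·37.5² = 2208.93, centroid at (105.92, 37.50).
ΣA = 8958.93 mm²
ΣAx̄ = (6750.00)(45.00) + (2208.93)(105.92) = 537710.16 mm³
ΣAȳ = (6750.00)(37.50) + (2208.93)(37.50) = 335959.96 mm³
x̄ = 537710.16 / 8958.93 = 60.02 mm
ȳ = 335959.96 / 8958.93 = 37.50 mm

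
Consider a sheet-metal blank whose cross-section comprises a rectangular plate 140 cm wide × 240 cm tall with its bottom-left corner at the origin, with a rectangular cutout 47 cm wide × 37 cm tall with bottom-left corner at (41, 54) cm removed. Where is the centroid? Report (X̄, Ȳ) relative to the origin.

plate: A = 140 × 240 = 33600.00, centroid at (70.00, 120.00).
hole: A = −(47 × 37) = -1739.00, centroid at (64.50, 72.50).
ΣA = 31861.00 cm², ΣAX̄ = 2239834.50 cm³, ΣAȲ = 3905922.50 cm³.
X̄ = 2239834.50/31861.00 = 70.30 cm; Ȳ = 3905922.50/31861.00 = 122.59 cm.

X̄ = 70.30 cm, Ȳ = 122.59 cm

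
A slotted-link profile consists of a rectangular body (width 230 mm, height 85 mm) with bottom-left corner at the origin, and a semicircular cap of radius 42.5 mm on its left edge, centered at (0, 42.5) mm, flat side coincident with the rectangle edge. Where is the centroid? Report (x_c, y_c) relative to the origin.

x_c = 98.14 mm, y_c = 42.50 mm

rectangular body: A = 230 × 85 = 19550.00, centroid at (115.00, 42.50).
semicircular end: A = ½π·42.5² = 2837.25, centroid at (-18.04, 42.50).
ΣA = 22387.25 mm², ΣAx_c = 2197072.92 mm³, ΣAy_c = 951458.16 mm³.
x_c = 2197072.92/22387.25 = 98.14 mm; y_c = 951458.16/22387.25 = 42.50 mm.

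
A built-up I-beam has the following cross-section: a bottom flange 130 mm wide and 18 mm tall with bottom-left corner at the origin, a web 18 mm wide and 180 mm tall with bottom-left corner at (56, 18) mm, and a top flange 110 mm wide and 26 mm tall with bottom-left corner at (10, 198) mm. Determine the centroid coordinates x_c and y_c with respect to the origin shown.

bottom flange: A = 130 × 18 = 2340.00, centroid at (65.00, 9.00).
web: A = 18 × 180 = 3240.00, centroid at (65.00, 108.00).
top flange: A = 110 × 26 = 2860.00, centroid at (65.00, 211.00).
ΣA = 8440.00 mm², ΣAx_c = 548600.00 mm³, ΣAy_c = 974440.00 mm³.
x_c = 548600.00/8440.00 = 65.00 mm; y_c = 974440.00/8440.00 = 115.45 mm.

x_c = 65.00 mm, y_c = 115.45 mm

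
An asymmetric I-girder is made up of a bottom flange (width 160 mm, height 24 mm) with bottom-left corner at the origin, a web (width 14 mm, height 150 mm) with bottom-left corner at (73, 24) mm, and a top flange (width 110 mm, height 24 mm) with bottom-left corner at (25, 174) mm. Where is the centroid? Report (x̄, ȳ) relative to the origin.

x̄ = 80.00 mm, ȳ = 86.83 mm

bottom flange: A = 160 × 24 = 3840.00, centroid at (80.00, 12.00).
web: A = 14 × 150 = 2100.00, centroid at (80.00, 99.00).
top flange: A = 110 × 24 = 2640.00, centroid at (80.00, 186.00).
ΣA = 8580.00 mm², ΣAx̄ = 686400.00 mm³, ΣAȳ = 745020.00 mm³.
x̄ = 686400.00/8580.00 = 80.00 mm; ȳ = 745020.00/8580.00 = 86.83 mm.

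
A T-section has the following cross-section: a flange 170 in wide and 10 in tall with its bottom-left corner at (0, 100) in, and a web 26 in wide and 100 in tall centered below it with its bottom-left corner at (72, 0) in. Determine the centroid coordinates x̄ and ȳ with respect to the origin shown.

x̄ = 85.00 in, ȳ = 71.74 in

web: A = 26 × 100 = 2600.00, centroid at (85.00, 50.00).
flange: A = 170 × 10 = 1700.00, centroid at (85.00, 105.00).
ΣA = 4300.00 in²
ΣAx̄ = (2600.00)(85.00) + (1700.00)(85.00) = 365500.00 in³
ΣAȳ = (2600.00)(50.00) + (1700.00)(105.00) = 308500.00 in³
x̄ = 365500.00 / 4300.00 = 85.00 in
ȳ = 308500.00 / 4300.00 = 71.74 in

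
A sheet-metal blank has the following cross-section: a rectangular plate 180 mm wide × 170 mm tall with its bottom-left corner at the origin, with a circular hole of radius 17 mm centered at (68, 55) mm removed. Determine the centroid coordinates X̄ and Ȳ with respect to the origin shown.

Part | A | x̄ᵢ | ȳᵢ | A·x̄ᵢ | A·ȳᵢ
plate | 30600.00 | 90.00 | 85.00 | 2754000.00 | 2601000.00
hole | -907.92 | 68.00 | 55.00 | -61738.58 | -49935.62
Σ | 29692.08 |  |  | 2692261.42 | 2551064.38
X̄ = 2692261.42 / 29692.08 = 90.67 mm
Ȳ = 2551064.38 / 29692.08 = 85.92 mm

X̄ = 90.67 mm, Ȳ = 85.92 mm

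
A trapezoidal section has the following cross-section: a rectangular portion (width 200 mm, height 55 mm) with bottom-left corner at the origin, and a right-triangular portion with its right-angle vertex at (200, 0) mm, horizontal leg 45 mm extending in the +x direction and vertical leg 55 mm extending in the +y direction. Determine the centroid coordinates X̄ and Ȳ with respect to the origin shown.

Part | A | x̄ᵢ | ȳᵢ | A·x̄ᵢ | A·ȳᵢ
rectangular portion | 11000.00 | 100.00 | 27.50 | 1100000.00 | 302500.00
triangular portion | 1237.50 | 215.00 | 18.33 | 266062.50 | 22687.50
Σ | 12237.50 |  |  | 1366062.50 | 325187.50
X̄ = 1366062.50 / 12237.50 = 111.63 mm
Ȳ = 325187.50 / 12237.50 = 26.57 mm

X̄ = 111.63 mm, Ȳ = 26.57 mm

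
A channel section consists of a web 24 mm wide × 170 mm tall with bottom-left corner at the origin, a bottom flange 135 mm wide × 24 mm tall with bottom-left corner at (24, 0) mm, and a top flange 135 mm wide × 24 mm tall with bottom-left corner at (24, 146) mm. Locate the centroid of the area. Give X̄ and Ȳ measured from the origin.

X̄ = 60.78 mm, Ȳ = 85.00 mm

web: A = 24 × 170 = 4080.00, centroid at (12.00, 85.00).
bottom flange: A = 135 × 24 = 3240.00, centroid at (91.50, 12.00).
top flange: A = 135 × 24 = 3240.00, centroid at (91.50, 158.00).
ΣA = 10560.00 mm²
ΣAX̄ = (4080.00)(12.00) + (3240.00)(91.50) + (3240.00)(91.50) = 641880.00 mm³
ΣAȲ = (4080.00)(85.00) + (3240.00)(12.00) + (3240.00)(158.00) = 897600.00 mm³
X̄ = 641880.00 / 10560.00 = 60.78 mm
Ȳ = 897600.00 / 10560.00 = 85.00 mm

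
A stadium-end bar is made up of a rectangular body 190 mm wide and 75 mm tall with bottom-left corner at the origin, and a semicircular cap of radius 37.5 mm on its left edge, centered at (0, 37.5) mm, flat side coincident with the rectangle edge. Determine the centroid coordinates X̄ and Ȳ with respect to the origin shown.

rectangular body: A = 190 × 75 = 14250.00, centroid at (95.00, 37.50).
semicircular end: A = ½π·37.5² = 2208.93, centroid at (-15.92, 37.50).
ΣA = 16458.93 mm², ΣAX̄ = 1318593.75 mm³, ΣAȲ = 617209.96 mm³.
X̄ = 1318593.75/16458.93 = 80.11 mm; Ȳ = 617209.96/16458.93 = 37.50 mm.

X̄ = 80.11 mm, Ȳ = 37.50 mm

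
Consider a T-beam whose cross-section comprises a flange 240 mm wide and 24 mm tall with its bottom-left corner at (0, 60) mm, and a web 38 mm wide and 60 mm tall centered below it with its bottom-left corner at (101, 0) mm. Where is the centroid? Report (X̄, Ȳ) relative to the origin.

X̄ = 120.00 mm, Ȳ = 60.09 mm

Part | A | x̄ᵢ | ȳᵢ | A·x̄ᵢ | A·ȳᵢ
web | 2280.00 | 120.00 | 30.00 | 273600.00 | 68400.00
flange | 5760.00 | 120.00 | 72.00 | 691200.00 | 414720.00
Σ | 8040.00 |  |  | 964800.00 | 483120.00
X̄ = 964800.00 / 8040.00 = 120.00 mm
Ȳ = 483120.00 / 8040.00 = 60.09 mm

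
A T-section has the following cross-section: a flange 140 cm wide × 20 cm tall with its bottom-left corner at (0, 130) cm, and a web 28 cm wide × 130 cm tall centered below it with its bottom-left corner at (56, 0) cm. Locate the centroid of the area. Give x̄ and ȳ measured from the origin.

Part | A | x̄ᵢ | ȳᵢ | A·x̄ᵢ | A·ȳᵢ
web | 3640.00 | 70.00 | 65.00 | 254800.00 | 236600.00
flange | 2800.00 | 70.00 | 140.00 | 196000.00 | 392000.00
Σ | 6440.00 |  |  | 450800.00 | 628600.00
x̄ = 450800.00 / 6440.00 = 70.00 cm
ȳ = 628600.00 / 6440.00 = 97.61 cm

x̄ = 70.00 cm, ȳ = 97.61 cm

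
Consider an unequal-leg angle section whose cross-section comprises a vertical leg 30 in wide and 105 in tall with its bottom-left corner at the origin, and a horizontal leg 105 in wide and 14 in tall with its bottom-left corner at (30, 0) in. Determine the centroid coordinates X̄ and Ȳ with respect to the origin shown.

X̄ = 36.48 in, Ȳ = 38.02 in

vertical leg: A = 30 × 105 = 3150.00, centroid at (15.00, 52.50).
horizontal leg: A = 105 × 14 = 1470.00, centroid at (82.50, 7.00).
ΣA = 4620.00 in²
ΣAX̄ = (3150.00)(15.00) + (1470.00)(82.50) = 168525.00 in³
ΣAȲ = (3150.00)(52.50) + (1470.00)(7.00) = 175665.00 in³
X̄ = 168525.00 / 4620.00 = 36.48 in
Ȳ = 175665.00 / 4620.00 = 38.02 in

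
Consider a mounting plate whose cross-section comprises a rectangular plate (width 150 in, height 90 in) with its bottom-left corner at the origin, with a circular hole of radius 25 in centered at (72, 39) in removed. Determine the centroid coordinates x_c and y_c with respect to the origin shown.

Part | A | x̄ᵢ | ȳᵢ | A·x̄ᵢ | A·ȳᵢ
plate | 13500.00 | 75.00 | 45.00 | 1012500.00 | 607500.00
hole | -1963.50 | 72.00 | 39.00 | -141371.67 | -76576.32
Σ | 11536.50 |  |  | 871128.33 | 530923.68
x_c = 871128.33 / 11536.50 = 75.51 in
y_c = 530923.68 / 11536.50 = 46.02 in

x_c = 75.51 in, y_c = 46.02 in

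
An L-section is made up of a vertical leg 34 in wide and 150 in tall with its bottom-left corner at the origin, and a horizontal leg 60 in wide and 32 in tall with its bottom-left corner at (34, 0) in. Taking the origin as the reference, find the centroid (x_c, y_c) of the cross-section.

x_c = 29.85 in, y_c = 58.86 in

Part | A | x̄ᵢ | ȳᵢ | A·x̄ᵢ | A·ȳᵢ
vertical leg | 5100.00 | 17.00 | 75.00 | 86700.00 | 382500.00
horizontal leg | 1920.00 | 64.00 | 16.00 | 122880.00 | 30720.00
Σ | 7020.00 |  |  | 209580.00 | 413220.00
x_c = 209580.00 / 7020.00 = 29.85 in
y_c = 413220.00 / 7020.00 = 58.86 in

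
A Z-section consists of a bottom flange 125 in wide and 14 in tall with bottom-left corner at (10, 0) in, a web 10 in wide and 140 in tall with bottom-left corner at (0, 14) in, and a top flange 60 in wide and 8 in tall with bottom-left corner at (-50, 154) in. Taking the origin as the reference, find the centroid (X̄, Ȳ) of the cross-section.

X̄ = 34.24 in, Ȳ = 56.66 in

bottom flange: A = 125 × 14 = 1750.00, centroid at (72.50, 7.00).
web: A = 10 × 140 = 1400.00, centroid at (5.00, 84.00).
top flange: A = 60 × 8 = 480.00, centroid at (-20.00, 158.00).
ΣA = 3630.00 in², ΣAX̄ = 124275.00 in³, ΣAȲ = 205690.00 in³.
X̄ = 124275.00/3630.00 = 34.24 in; Ȳ = 205690.00/3630.00 = 56.66 in.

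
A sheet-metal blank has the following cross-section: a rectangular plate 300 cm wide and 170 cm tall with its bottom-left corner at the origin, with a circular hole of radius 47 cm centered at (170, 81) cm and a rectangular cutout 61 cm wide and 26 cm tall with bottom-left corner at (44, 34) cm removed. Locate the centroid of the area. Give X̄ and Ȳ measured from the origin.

X̄ = 149.55 cm, Ȳ = 87.07 cm

Part | A | x̄ᵢ | ȳᵢ | A·x̄ᵢ | A·ȳᵢ
plate | 51000.00 | 150.00 | 85.00 | 7650000.00 | 4335000.00
hole 1 | -6939.78 | 170.00 | 81.00 | -1179762.29 | -562122.03
hole 2 | -1586.00 | 74.50 | 47.00 | -118157.00 | -74542.00
Σ | 42474.22 |  |  | 6352080.71 | 3698335.97
X̄ = 6352080.71 / 42474.22 = 149.55 cm
Ȳ = 3698335.97 / 42474.22 = 87.07 cm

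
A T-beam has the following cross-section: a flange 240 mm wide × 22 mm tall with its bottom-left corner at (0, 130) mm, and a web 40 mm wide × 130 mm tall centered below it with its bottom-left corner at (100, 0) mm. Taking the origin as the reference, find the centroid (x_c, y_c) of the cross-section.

web: A = 40 × 130 = 5200.00, centroid at (120.00, 65.00).
flange: A = 240 × 22 = 5280.00, centroid at (120.00, 141.00).
ΣA = 10480.00 mm², ΣAx_c = 1257600.00 mm³, ΣAy_c = 1082480.00 mm³.
x_c = 1257600.00/10480.00 = 120.00 mm; y_c = 1082480.00/10480.00 = 103.29 mm.

x_c = 120.00 mm, y_c = 103.29 mm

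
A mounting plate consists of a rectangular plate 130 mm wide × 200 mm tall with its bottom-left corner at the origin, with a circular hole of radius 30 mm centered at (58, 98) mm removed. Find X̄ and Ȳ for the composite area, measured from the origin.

X̄ = 65.85 mm, Ȳ = 100.24 mm

plate: A = 130 × 200 = 26000.00, centroid at (65.00, 100.00).
hole: A = −π·30² = -2827.43, centroid at (58.00, 98.00).
ΣA = 23172.57 mm², ΣAX̄ = 1526008.86 mm³, ΣAȲ = 2322911.53 mm³.
X̄ = 1526008.86/23172.57 = 65.85 mm; Ȳ = 2322911.53/23172.57 = 100.24 mm.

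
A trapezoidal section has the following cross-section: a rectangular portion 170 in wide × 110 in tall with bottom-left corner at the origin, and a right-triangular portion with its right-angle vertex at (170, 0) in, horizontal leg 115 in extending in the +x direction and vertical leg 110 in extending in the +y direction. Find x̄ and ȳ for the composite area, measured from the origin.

x̄ = 116.17 in, ȳ = 50.37 in

rectangular portion: A = 170 × 110 = 18700.00, centroid at (85.00, 55.00).
triangular portion: A = ½·115·110 = 6325.00, centroid at (208.33, 36.67).
ΣA = 25025.00 in², ΣAx̄ = 2907208.33 in³, ΣAȳ = 1260416.67 in³.
x̄ = 2907208.33/25025.00 = 116.17 in; ȳ = 1260416.67/25025.00 = 50.37 in.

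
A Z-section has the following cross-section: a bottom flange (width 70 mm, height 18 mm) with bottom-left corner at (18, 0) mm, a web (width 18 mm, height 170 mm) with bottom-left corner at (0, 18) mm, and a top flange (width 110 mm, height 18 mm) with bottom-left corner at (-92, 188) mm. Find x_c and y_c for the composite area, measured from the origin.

x_c = 3.34 mm, y_c = 113.74 mm

Part | A | x̄ᵢ | ȳᵢ | A·x̄ᵢ | A·ȳᵢ
bottom flange | 1260.00 | 53.00 | 9.00 | 66780.00 | 11340.00
web | 3060.00 | 9.00 | 103.00 | 27540.00 | 315180.00
top flange | 1980.00 | -37.00 | 197.00 | -73260.00 | 390060.00
Σ | 6300.00 |  |  | 21060.00 | 716580.00
x_c = 21060.00 / 6300.00 = 3.34 mm
y_c = 716580.00 / 6300.00 = 113.74 mm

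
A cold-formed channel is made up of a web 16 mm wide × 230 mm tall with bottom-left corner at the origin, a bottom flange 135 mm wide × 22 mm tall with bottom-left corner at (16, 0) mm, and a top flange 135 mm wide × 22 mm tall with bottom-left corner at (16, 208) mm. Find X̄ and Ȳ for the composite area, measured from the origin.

web: A = 16 × 230 = 3680.00, centroid at (8.00, 115.00).
bottom flange: A = 135 × 22 = 2970.00, centroid at (83.50, 11.00).
top flange: A = 135 × 22 = 2970.00, centroid at (83.50, 219.00).
ΣA = 9620.00 mm², ΣAX̄ = 525430.00 mm³, ΣAȲ = 1106300.00 mm³.
X̄ = 525430.00/9620.00 = 54.62 mm; Ȳ = 1106300.00/9620.00 = 115.00 mm.

X̄ = 54.62 mm, Ȳ = 115.00 mm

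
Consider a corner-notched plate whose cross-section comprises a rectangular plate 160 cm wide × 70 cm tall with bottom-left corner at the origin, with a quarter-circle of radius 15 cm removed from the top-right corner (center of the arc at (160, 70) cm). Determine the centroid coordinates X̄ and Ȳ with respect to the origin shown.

X̄ = 78.82 cm, Ȳ = 34.54 cm

plate: A = 160 × 70 = 11200.00, centroid at (80.00, 35.00).
removed quarter-circle: A = −¼π·15² = -176.71, centroid at (153.63, 63.63).
ΣA = 11023.29 cm², ΣAX̄ = 868850.67 cm³, ΣAȲ = 380754.98 cm³.
X̄ = 868850.67/11023.29 = 78.82 cm; Ȳ = 380754.98/11023.29 = 34.54 cm.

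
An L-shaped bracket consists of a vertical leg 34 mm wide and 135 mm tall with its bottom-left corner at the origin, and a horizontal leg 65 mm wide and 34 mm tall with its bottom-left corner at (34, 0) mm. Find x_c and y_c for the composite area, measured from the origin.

x_c = 33.09 mm, y_c = 51.09 mm

Part | A | x̄ᵢ | ȳᵢ | A·x̄ᵢ | A·ȳᵢ
vertical leg | 4590.00 | 17.00 | 67.50 | 78030.00 | 309825.00
horizontal leg | 2210.00 | 66.50 | 17.00 | 146965.00 | 37570.00
Σ | 6800.00 |  |  | 224995.00 | 347395.00
x_c = 224995.00 / 6800.00 = 33.09 mm
y_c = 347395.00 / 6800.00 = 51.09 mm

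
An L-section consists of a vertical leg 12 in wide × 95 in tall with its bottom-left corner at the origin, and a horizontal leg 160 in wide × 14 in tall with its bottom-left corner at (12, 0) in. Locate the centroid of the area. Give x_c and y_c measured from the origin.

Part | A | x̄ᵢ | ȳᵢ | A·x̄ᵢ | A·ȳᵢ
vertical leg | 1140.00 | 6.00 | 47.50 | 6840.00 | 54150.00
horizontal leg | 2240.00 | 92.00 | 7.00 | 206080.00 | 15680.00
Σ | 3380.00 |  |  | 212920.00 | 69830.00
x_c = 212920.00 / 3380.00 = 62.99 in
y_c = 69830.00 / 3380.00 = 20.66 in

x_c = 62.99 in, y_c = 20.66 in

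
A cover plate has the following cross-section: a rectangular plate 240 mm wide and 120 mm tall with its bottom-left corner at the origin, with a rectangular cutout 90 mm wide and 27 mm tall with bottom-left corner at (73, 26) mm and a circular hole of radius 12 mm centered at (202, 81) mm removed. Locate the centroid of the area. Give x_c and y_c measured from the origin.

Part | A | x̄ᵢ | ȳᵢ | A·x̄ᵢ | A·ȳᵢ
plate | 28800.00 | 120.00 | 60.00 | 3456000.00 | 1728000.00
hole 1 | -2430.00 | 118.00 | 39.50 | -286740.00 | -95985.00
hole 2 | -452.39 | 202.00 | 81.00 | -91382.65 | -36643.54
Σ | 25917.61 |  |  | 3077877.35 | 1595371.46
x_c = 3077877.35 / 25917.61 = 118.76 mm
y_c = 1595371.46 / 25917.61 = 61.56 mm

x_c = 118.76 mm, y_c = 61.56 mm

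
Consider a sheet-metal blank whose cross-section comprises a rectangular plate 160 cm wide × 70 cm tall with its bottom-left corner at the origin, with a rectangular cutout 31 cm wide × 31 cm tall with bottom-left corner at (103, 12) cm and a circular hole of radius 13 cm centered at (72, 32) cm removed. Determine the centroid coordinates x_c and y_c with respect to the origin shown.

Part | A | x̄ᵢ | ȳᵢ | A·x̄ᵢ | A·ȳᵢ
plate | 11200.00 | 80.00 | 35.00 | 896000.00 | 392000.00
hole 1 | -961.00 | 118.50 | 27.50 | -113878.50 | -26427.50
hole 2 | -530.93 | 72.00 | 32.00 | -38226.90 | -16989.73
Σ | 9708.07 |  |  | 743894.60 | 348582.77
x_c = 743894.60 / 9708.07 = 76.63 cm
y_c = 348582.77 / 9708.07 = 35.91 cm

x_c = 76.63 cm, y_c = 35.91 cm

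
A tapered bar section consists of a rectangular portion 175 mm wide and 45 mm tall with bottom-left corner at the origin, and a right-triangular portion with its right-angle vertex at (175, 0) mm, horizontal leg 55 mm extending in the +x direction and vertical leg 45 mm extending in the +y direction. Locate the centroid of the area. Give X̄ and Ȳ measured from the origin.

X̄ = 101.87 mm, Ȳ = 21.48 mm

rectangular portion: A = 175 × 45 = 7875.00, centroid at (87.50, 22.50).
triangular portion: A = ½·55·45 = 1237.50, centroid at (193.33, 15.00).
ΣA = 9112.50 mm²
ΣAX̄ = (7875.00)(87.50) + (1237.50)(193.33) = 928312.50 mm³
ΣAȲ = (7875.00)(22.50) + (1237.50)(15.00) = 195750.00 mm³
X̄ = 928312.50 / 9112.50 = 101.87 mm
Ȳ = 195750.00 / 9112.50 = 21.48 mm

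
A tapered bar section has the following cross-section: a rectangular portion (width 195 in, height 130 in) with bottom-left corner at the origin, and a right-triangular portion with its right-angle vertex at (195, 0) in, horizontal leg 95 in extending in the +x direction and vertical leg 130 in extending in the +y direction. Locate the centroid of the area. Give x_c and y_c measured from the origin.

x_c = 122.80 in, y_c = 60.76 in

Part | A | x̄ᵢ | ȳᵢ | A·x̄ᵢ | A·ȳᵢ
rectangular portion | 25350.00 | 97.50 | 65.00 | 2471625.00 | 1647750.00
triangular portion | 6175.00 | 226.67 | 43.33 | 1399666.67 | 267583.33
Σ | 31525.00 |  |  | 3871291.67 | 1915333.33
x_c = 3871291.67 / 31525.00 = 122.80 in
y_c = 1915333.33 / 31525.00 = 60.76 in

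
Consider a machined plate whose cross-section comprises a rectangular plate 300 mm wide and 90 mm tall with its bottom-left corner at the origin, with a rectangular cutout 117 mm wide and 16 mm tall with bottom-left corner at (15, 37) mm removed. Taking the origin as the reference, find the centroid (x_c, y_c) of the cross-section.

x_c = 155.70 mm, y_c = 45.00 mm

plate: A = 300 × 90 = 27000.00, centroid at (150.00, 45.00).
hole: A = −(117 × 16) = -1872.00, centroid at (73.50, 45.00).
ΣA = 25128.00 mm², ΣAx_c = 3912408.00 mm³, ΣAy_c = 1130760.00 mm³.
x_c = 3912408.00/25128.00 = 155.70 mm; y_c = 1130760.00/25128.00 = 45.00 mm.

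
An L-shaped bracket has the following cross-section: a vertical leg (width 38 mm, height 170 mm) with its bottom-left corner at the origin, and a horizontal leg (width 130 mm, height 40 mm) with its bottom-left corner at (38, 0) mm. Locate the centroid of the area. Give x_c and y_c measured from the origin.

x_c = 56.46 mm, y_c = 56.01 mm

vertical leg: A = 38 × 170 = 6460.00, centroid at (19.00, 85.00).
horizontal leg: A = 130 × 40 = 5200.00, centroid at (103.00, 20.00).
ΣA = 11660.00 mm²
ΣAx_c = (6460.00)(19.00) + (5200.00)(103.00) = 658340.00 mm³
ΣAy_c = (6460.00)(85.00) + (5200.00)(20.00) = 653100.00 mm³
x_c = 658340.00 / 11660.00 = 56.46 mm
y_c = 653100.00 / 11660.00 = 56.01 mm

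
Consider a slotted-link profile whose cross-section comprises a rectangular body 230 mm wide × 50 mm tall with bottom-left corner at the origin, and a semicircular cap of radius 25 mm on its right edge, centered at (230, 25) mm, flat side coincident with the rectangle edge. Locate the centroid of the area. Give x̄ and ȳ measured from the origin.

x̄ = 124.88 mm, ȳ = 25.00 mm

rectangular body: A = 230 × 50 = 11500.00, centroid at (115.00, 25.00).
semicircular end: A = ½π·25² = 981.75, centroid at (240.61, 25.00).
ΣA = 12481.75 mm², ΣAx̄ = 1558718.64 mm³, ΣAȳ = 312043.69 mm³.
x̄ = 1558718.64/12481.75 = 124.88 mm; ȳ = 312043.69/12481.75 = 25.00 mm.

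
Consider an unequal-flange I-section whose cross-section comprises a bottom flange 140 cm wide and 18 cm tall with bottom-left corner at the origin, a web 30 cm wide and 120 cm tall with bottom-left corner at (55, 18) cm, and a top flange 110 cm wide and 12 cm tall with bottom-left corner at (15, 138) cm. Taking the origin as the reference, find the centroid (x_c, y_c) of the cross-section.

bottom flange: A = 140 × 18 = 2520.00, centroid at (70.00, 9.00).
web: A = 30 × 120 = 3600.00, centroid at (70.00, 78.00).
top flange: A = 110 × 12 = 1320.00, centroid at (70.00, 144.00).
ΣA = 7440.00 cm²
ΣAx_c = (2520.00)(70.00) + (3600.00)(70.00) + (1320.00)(70.00) = 520800.00 cm³
ΣAy_c = (2520.00)(9.00) + (3600.00)(78.00) + (1320.00)(144.00) = 493560.00 cm³
x_c = 520800.00 / 7440.00 = 70.00 cm
y_c = 493560.00 / 7440.00 = 66.34 cm

x_c = 70.00 cm, y_c = 66.34 cm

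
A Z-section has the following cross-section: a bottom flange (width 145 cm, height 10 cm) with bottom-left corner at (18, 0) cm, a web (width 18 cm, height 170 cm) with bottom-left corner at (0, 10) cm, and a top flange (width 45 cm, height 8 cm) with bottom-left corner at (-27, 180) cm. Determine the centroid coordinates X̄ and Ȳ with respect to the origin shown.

X̄ = 32.27 cm, Ȳ = 74.78 cm

Part | A | x̄ᵢ | ȳᵢ | A·x̄ᵢ | A·ȳᵢ
bottom flange | 1450.00 | 90.50 | 5.00 | 131225.00 | 7250.00
web | 3060.00 | 9.00 | 95.00 | 27540.00 | 290700.00
top flange | 360.00 | -4.50 | 184.00 | -1620.00 | 66240.00
Σ | 4870.00 |  |  | 157145.00 | 364190.00
X̄ = 157145.00 / 4870.00 = 32.27 cm
Ȳ = 364190.00 / 4870.00 = 74.78 cm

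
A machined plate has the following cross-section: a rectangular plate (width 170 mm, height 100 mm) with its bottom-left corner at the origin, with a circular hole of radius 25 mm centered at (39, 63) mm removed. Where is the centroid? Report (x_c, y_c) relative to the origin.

plate: A = 170 × 100 = 17000.00, centroid at (85.00, 50.00).
hole: A = −π·25² = -1963.50, centroid at (39.00, 63.00).
ΣA = 15036.50 mm², ΣAx_c = 1368423.68 mm³, ΣAy_c = 726299.79 mm³.
x_c = 1368423.68/15036.50 = 91.01 mm; y_c = 726299.79/15036.50 = 48.30 mm.

x_c = 91.01 mm, y_c = 48.30 mm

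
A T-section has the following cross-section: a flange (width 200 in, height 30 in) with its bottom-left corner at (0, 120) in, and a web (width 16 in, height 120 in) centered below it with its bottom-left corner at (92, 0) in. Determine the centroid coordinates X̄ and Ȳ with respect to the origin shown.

web: A = 16 × 120 = 1920.00, centroid at (100.00, 60.00).
flange: A = 200 × 30 = 6000.00, centroid at (100.00, 135.00).
ΣA = 7920.00 in²
ΣAX̄ = (1920.00)(100.00) + (6000.00)(100.00) = 792000.00 in³
ΣAȲ = (1920.00)(60.00) + (6000.00)(135.00) = 925200.00 in³
X̄ = 792000.00 / 7920.00 = 100.00 in
Ȳ = 925200.00 / 7920.00 = 116.82 in

X̄ = 100.00 in, Ȳ = 116.82 in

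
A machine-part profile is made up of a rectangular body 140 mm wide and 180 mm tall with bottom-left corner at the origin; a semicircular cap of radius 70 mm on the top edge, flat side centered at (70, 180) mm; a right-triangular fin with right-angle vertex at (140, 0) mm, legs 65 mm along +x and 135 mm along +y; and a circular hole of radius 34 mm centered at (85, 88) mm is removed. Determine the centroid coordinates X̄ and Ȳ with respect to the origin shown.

X̄ = 80.33 mm, Ȳ = 111.73 mm

Part | A | x̄ᵢ | ȳᵢ | A·x̄ᵢ | A·ȳᵢ
rectangular body | 25200.00 | 70.00 | 90.00 | 1764000.00 | 2268000.00
semicircular top | 7696.90 | 70.00 | 209.71 | 538783.14 | 1614109.03
triangular fin | 4387.50 | 161.67 | 45.00 | 709312.50 | 197437.50
hole | -3631.68 | 85.00 | 88.00 | -308692.89 | -319587.94
Σ | 33652.72 |  |  | 2703402.75 | 3759958.59
X̄ = 2703402.75 / 33652.72 = 80.33 mm
Ȳ = 3759958.59 / 33652.72 = 111.73 mm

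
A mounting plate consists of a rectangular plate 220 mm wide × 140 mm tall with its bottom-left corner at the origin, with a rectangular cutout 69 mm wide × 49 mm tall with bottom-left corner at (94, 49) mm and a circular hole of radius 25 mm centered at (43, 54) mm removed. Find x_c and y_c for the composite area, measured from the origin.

x_c = 112.71 mm, y_c = 70.77 mm

Part | A | x̄ᵢ | ȳᵢ | A·x̄ᵢ | A·ȳᵢ
plate | 30800.00 | 110.00 | 70.00 | 3388000.00 | 2156000.00
hole 1 | -3381.00 | 128.50 | 73.50 | -434458.50 | -248503.50
hole 2 | -1963.50 | 43.00 | 54.00 | -84430.30 | -106028.75
Σ | 25455.50 |  |  | 2869111.20 | 1801467.75
x_c = 2869111.20 / 25455.50 = 112.71 mm
y_c = 1801467.75 / 25455.50 = 70.77 mm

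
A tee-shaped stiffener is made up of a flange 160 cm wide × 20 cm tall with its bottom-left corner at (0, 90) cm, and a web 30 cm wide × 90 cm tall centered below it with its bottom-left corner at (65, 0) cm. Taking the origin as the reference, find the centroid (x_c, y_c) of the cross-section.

web: A = 30 × 90 = 2700.00, centroid at (80.00, 45.00).
flange: A = 160 × 20 = 3200.00, centroid at (80.00, 100.00).
ΣA = 5900.00 cm²
ΣAx_c = (2700.00)(80.00) + (3200.00)(80.00) = 472000.00 cm³
ΣAy_c = (2700.00)(45.00) + (3200.00)(100.00) = 441500.00 cm³
x_c = 472000.00 / 5900.00 = 80.00 cm
y_c = 441500.00 / 5900.00 = 74.83 cm

x_c = 80.00 cm, y_c = 74.83 cm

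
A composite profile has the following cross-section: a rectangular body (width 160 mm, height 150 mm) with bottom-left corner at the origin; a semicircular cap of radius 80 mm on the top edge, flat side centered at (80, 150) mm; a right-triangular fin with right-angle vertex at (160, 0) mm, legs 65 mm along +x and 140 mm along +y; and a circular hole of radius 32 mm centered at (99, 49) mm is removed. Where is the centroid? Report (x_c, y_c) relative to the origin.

Part | A | x̄ᵢ | ȳᵢ | A·x̄ᵢ | A·ȳᵢ
rectangular body | 24000.00 | 80.00 | 75.00 | 1920000.00 | 1800000.00
semicircular top | 10053.10 | 80.00 | 183.95 | 804247.72 | 1849297.81
triangular fin | 4550.00 | 181.67 | 46.67 | 826583.33 | 212333.33
hole | -3216.99 | 99.00 | 49.00 | -318482.10 | -157632.55
Σ | 35386.11 |  |  | 3232348.96 | 3703998.59
x_c = 3232348.96 / 35386.11 = 91.35 mm
y_c = 3703998.59 / 35386.11 = 104.67 mm

x_c = 91.35 mm, y_c = 104.67 mm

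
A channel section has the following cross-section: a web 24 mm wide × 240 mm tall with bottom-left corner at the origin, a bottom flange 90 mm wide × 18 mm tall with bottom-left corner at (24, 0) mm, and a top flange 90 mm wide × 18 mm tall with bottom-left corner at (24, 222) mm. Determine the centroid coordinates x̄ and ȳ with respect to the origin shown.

x̄ = 32.52 mm, ȳ = 120.00 mm

web: A = 24 × 240 = 5760.00, centroid at (12.00, 120.00).
bottom flange: A = 90 × 18 = 1620.00, centroid at (69.00, 9.00).
top flange: A = 90 × 18 = 1620.00, centroid at (69.00, 231.00).
ΣA = 9000.00 mm², ΣAx̄ = 292680.00 mm³, ΣAȳ = 1080000.00 mm³.
x̄ = 292680.00/9000.00 = 32.52 mm; ȳ = 1080000.00/9000.00 = 120.00 mm.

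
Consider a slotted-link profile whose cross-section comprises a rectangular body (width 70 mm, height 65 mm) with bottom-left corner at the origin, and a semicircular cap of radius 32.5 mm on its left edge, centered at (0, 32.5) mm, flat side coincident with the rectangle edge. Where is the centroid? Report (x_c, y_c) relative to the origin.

rectangular body: A = 70 × 65 = 4550.00, centroid at (35.00, 32.50).
semicircular end: A = ½π·32.5² = 1659.15, centroid at (-13.79, 32.50).
ΣA = 6209.15 mm², ΣAx_c = 136364.58 mm³, ΣAy_c = 201797.49 mm³.
x_c = 136364.58/6209.15 = 21.96 mm; y_c = 201797.49/6209.15 = 32.50 mm.

x_c = 21.96 mm, y_c = 32.50 mm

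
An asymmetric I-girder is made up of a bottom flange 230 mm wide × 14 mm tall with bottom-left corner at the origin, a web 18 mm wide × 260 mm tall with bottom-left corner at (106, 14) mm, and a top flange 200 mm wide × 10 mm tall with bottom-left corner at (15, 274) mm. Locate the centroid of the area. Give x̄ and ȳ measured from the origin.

bottom flange: A = 230 × 14 = 3220.00, centroid at (115.00, 7.00).
web: A = 18 × 260 = 4680.00, centroid at (115.00, 144.00).
top flange: A = 200 × 10 = 2000.00, centroid at (115.00, 279.00).
ΣA = 9900.00 mm², ΣAx̄ = 1138500.00 mm³, ΣAȳ = 1254460.00 mm³.
x̄ = 1138500.00/9900.00 = 115.00 mm; ȳ = 1254460.00/9900.00 = 126.71 mm.

x̄ = 115.00 mm, ȳ = 126.71 mm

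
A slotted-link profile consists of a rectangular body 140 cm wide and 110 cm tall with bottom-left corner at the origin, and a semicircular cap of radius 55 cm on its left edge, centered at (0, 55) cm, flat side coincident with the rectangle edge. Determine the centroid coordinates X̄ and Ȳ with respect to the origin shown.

X̄ = 47.99 cm, Ȳ = 55.00 cm

rectangular body: A = 140 × 110 = 15400.00, centroid at (70.00, 55.00).
semicircular end: A = ½π·55² = 4751.66, centroid at (-23.34, 55.00).
ΣA = 20151.66 cm², ΣAX̄ = 967083.33 cm³, ΣAȲ = 1108341.24 cm³.
X̄ = 967083.33/20151.66 = 47.99 cm; Ȳ = 1108341.24/20151.66 = 55.00 cm.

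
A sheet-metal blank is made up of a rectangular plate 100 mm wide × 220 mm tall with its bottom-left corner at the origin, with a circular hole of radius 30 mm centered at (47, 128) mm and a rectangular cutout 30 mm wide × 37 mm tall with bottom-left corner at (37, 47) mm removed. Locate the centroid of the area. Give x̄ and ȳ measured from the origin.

Part | A | x̄ᵢ | ȳᵢ | A·x̄ᵢ | A·ȳᵢ
plate | 22000.00 | 50.00 | 110.00 | 1100000.00 | 2420000.00
hole 1 | -2827.43 | 47.00 | 128.00 | -132889.37 | -361911.47
hole 2 | -1110.00 | 52.00 | 65.50 | -57720.00 | -72705.00
Σ | 18062.57 |  |  | 909390.63 | 1985383.53
x̄ = 909390.63 / 18062.57 = 50.35 mm
ȳ = 1985383.53 / 18062.57 = 109.92 mm

x̄ = 50.35 mm, ȳ = 109.92 mm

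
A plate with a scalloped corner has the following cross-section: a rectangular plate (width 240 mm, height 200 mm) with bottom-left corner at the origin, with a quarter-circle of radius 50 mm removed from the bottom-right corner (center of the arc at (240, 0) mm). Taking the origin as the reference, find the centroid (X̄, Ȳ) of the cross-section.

X̄ = 115.79 mm, Ȳ = 103.36 mm

Part | A | x̄ᵢ | ȳᵢ | A·x̄ᵢ | A·ȳᵢ
plate | 48000.00 | 120.00 | 100.00 | 5760000.00 | 4800000.00
removed quarter-circle | -1963.50 | 218.78 | 21.22 | -429572.23 | -41666.67
Σ | 46036.50 |  |  | 5330427.77 | 4758333.33
X̄ = 5330427.77 / 46036.50 = 115.79 mm
Ȳ = 4758333.33 / 46036.50 = 103.36 mm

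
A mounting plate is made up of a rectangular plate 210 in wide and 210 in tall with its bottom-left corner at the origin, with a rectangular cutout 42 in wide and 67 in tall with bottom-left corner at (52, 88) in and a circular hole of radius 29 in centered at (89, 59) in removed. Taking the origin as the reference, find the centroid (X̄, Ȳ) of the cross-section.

X̄ = 108.42 in, Ȳ = 106.94 in

Part | A | x̄ᵢ | ȳᵢ | A·x̄ᵢ | A·ȳᵢ
plate | 44100.00 | 105.00 | 105.00 | 4630500.00 | 4630500.00
hole 1 | -2814.00 | 73.00 | 121.50 | -205422.00 | -341901.00
hole 2 | -2642.08 | 89.00 | 59.00 | -235145.07 | -155882.69
Σ | 38643.92 |  |  | 4189932.93 | 4132716.31
X̄ = 4189932.93 / 38643.92 = 108.42 in
Ȳ = 4132716.31 / 38643.92 = 106.94 in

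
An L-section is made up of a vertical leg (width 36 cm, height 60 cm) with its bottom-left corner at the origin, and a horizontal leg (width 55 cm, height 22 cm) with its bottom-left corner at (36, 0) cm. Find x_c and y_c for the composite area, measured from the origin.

x_c = 34.34 cm, y_c = 23.18 cm

vertical leg: A = 36 × 60 = 2160.00, centroid at (18.00, 30.00).
horizontal leg: A = 55 × 22 = 1210.00, centroid at (63.50, 11.00).
ΣA = 3370.00 cm²
ΣAx_c = (2160.00)(18.00) + (1210.00)(63.50) = 115715.00 cm³
ΣAy_c = (2160.00)(30.00) + (1210.00)(11.00) = 78110.00 cm³
x_c = 115715.00 / 3370.00 = 34.34 cm
y_c = 78110.00 / 3370.00 = 23.18 cm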